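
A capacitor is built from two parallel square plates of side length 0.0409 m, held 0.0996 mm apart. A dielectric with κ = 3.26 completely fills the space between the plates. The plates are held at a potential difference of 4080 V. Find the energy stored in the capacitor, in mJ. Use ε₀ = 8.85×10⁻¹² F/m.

U ≈ 4.03 mJ

A = (0.0409 m)² = 1.67×10⁻³ m².
C = κε₀A/d = 3.26 × 8.85×10⁻¹² × 1.67×10⁻³ / 9.96×10⁻⁵ = 4.85×10⁻¹⁰ F.
U = ½CV² = ½ × 4.85×10⁻¹⁰ × (4080)² = 4.03×10⁻³ J.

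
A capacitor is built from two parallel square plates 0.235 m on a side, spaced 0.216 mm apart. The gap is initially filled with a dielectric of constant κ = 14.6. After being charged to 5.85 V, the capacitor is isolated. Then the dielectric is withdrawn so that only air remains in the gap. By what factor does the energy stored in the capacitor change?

Isolated ⇒ Q is held fixed.
C₂ = 0.0685 C₁ and U = Q²/(2C), so U₂/U₁ = C₁/C₂ = 14.6.

14.6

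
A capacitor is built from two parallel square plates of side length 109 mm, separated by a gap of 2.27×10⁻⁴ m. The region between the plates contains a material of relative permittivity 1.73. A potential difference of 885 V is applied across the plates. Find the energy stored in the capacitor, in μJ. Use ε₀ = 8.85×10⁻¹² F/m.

A = (109 mm)² = 1.19×10⁻² m².
C = κε₀A/d = 1.73 × 8.85×10⁻¹² × 1.19×10⁻² / 2.27×10⁻⁴ = 8.01×10⁻¹⁰ F.
U = ½CV² = ½ × 8.01×10⁻¹⁰ × (885)² = 3.14×10⁻⁴ J.

U ≈ 314 μJ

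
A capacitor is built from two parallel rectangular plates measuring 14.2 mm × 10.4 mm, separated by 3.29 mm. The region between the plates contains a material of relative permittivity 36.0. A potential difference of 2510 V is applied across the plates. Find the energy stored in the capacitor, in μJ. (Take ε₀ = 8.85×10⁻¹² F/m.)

U ≈ 45.0 μJ

A = 14.2 × 10.4 mm² = 1.48×10⁻⁴ m².
C = κε₀A/d = 36.0 × 8.85×10⁻¹² × 1.48×10⁻⁴ / 3.29×10⁻³ = 1.43×10⁻¹¹ F.
U = ½CV² = ½ × 1.43×10⁻¹¹ × (2510)² = 4.50×10⁻⁵ J.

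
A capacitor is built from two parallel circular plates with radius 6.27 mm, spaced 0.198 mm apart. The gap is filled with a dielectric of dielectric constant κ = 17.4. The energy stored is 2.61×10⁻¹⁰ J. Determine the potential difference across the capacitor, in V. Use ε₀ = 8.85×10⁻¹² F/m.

2.33 V

A = π(6.27 mm)² = 1.24×10⁻⁴ m².
C = κε₀A/d = 17.4 × 8.85×10⁻¹² × 1.24×10⁻⁴ / 1.98×10⁻⁴ = 9.61×10⁻¹¹ F.
V = √(2U/C) = √(2 × 2.61×10⁻¹⁰ / 9.61×10⁻¹¹) = 2.33 V.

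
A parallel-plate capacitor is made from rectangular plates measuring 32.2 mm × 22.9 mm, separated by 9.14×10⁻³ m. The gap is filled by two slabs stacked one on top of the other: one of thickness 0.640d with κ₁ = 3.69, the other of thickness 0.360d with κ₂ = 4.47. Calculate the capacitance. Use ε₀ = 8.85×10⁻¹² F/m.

A = 32.2 × 22.9 mm² = 7.37×10⁻⁴ m².
Stacked slabs ⇒ two capacitors in series, each with the full plate area.
C₁ = κ₁ε₀A/d₁ = 3.69 × 8.85×10⁻¹² × 7.37×10⁻⁴ / 5.85×10⁻³ = 4.12×10⁻¹² F.
C₂ = κ₂ε₀A/d₂ = 4.47 × 8.85×10⁻¹² × 7.37×10⁻⁴ / 3.29×10⁻³ = 8.87×10⁻¹² F.
C = (1/C₁ + 1/C₂)⁻¹ = 2.81×10⁻¹² F.

C ≈ 2.81 pF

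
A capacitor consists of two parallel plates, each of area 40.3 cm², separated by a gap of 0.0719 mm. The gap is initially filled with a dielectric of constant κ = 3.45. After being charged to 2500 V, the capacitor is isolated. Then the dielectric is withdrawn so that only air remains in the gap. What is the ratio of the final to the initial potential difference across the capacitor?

Isolated ⇒ Q is held fixed.
C₂ = 0.290 C₁ and V = Q/C, so V₂/V₁ = C₁/C₂ = 3.45.

V₂/V₁ ≈ 3.45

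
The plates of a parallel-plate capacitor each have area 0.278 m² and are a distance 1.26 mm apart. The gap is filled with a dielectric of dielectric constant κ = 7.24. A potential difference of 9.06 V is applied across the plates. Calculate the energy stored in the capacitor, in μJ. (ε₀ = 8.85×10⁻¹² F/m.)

0.580 μJ

C = κε₀A/d = 7.24 × 8.85×10⁻¹² × 0.278 / 1.26×10⁻³ = 1.41×10⁻⁸ F.
U = ½CV² = ½ × 1.41×10⁻⁸ × (9.06)² = 5.80×10⁻⁷ J.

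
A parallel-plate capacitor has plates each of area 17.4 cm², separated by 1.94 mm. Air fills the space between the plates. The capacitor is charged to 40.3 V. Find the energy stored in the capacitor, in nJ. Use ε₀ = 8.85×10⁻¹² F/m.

A = 17.4 cm² = 1.74×10⁻³ m².
C = ε₀A/d = 8.85×10⁻¹² × 1.74×10⁻³ / 1.94×10⁻³ = 7.94×10⁻¹² F.
U = ½CV² = ½ × 7.94×10⁻¹² × (40.3)² = 6.45×10⁻⁹ J.

U ≈ 6.45 nJ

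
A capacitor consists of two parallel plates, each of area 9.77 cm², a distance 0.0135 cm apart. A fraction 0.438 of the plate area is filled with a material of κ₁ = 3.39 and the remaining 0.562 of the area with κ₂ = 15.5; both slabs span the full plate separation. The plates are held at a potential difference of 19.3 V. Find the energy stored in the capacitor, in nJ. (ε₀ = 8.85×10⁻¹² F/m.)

A = 9.77 cm² = 9.77×10⁻⁴ m².
Side-by-side slabs ⇒ two capacitors in parallel, each spanning the full gap.
C₁ = κ₁ε₀A₁/d = 3.39 × 8.85×10⁻¹² × 4.28×10⁻⁴ / 1.35×10⁻⁴ = 9.51×10⁻¹¹ F.
C₂ = κ₂ε₀A₂/d = 15.5 × 8.85×10⁻¹² × 5.49×10⁻⁴ / 1.35×10⁻⁴ = 5.58×10⁻¹⁰ F.
C = C₁ + C₂ = 6.53×10⁻¹⁰ F.
U = ½CV² = ½ × 6.53×10⁻¹⁰ × (19.3)² = 1.22×10⁻⁷ J.

U ≈ 122 nJ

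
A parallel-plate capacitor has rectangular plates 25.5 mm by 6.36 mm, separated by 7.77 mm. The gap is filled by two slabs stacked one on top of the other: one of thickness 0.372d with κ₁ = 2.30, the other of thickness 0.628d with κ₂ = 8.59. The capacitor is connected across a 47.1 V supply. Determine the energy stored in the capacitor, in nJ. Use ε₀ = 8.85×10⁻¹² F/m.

U ≈ 0.872 nJ

A = 25.5 × 6.36 mm² = 1.62×10⁻⁴ m².
Stacked slabs ⇒ two capacitors in series, each with the full plate area.
C₁ = κ₁ε₀A/d₁ = 2.30 × 8.85×10⁻¹² × 1.62×10⁻⁴ / 2.89×10⁻³ = 1.14×10⁻¹² F.
C₂ = κ₂ε₀A/d₂ = 8.59 × 8.85×10⁻¹² × 1.62×10⁻⁴ / 4.88×10⁻³ = 2.53×10⁻¹² F.
C = (1/C₁ + 1/C₂)⁻¹ = 7.87×10⁻¹³ F.
U = ½CV² = ½ × 7.87×10⁻¹³ × (47.1)² = 8.72×10⁻¹⁰ J.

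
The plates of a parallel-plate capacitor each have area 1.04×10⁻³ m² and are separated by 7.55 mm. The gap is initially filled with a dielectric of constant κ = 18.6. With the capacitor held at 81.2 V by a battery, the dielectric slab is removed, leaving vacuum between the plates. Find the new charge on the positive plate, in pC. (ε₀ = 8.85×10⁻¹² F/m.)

Initially C₁ = κε₀A/d = 18.6 × 8.85×10⁻¹² × 1.04×10⁻³ / 7.55×10⁻³ = 2.27×10⁻¹¹ F.
Q₁ = 1.84×10⁻⁹ C.
Battery connected ⇒ V is held fixed. C₂ = 0.0538 C₁ and Q = CV, so Q₂/Q₁ = C₂/C₁ = 0.0538.
Q₂ = 0.0538 × 1.84×10⁻⁹ = 9.90×10⁻¹¹ C.

Q ≈ 99.0 pC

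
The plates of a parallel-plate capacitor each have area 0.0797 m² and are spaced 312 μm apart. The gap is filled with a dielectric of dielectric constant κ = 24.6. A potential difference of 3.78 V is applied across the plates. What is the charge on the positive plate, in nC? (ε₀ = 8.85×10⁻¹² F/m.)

Q ≈ 210 nC

C = κε₀A/d = 24.6 × 8.85×10⁻¹² × 7.97×10⁻² / 3.12×10⁻⁴ = 5.56×10⁻⁸ F.
Q = CV = 5.56×10⁻⁸ × 3.78 = 2.10×10⁻⁷ C.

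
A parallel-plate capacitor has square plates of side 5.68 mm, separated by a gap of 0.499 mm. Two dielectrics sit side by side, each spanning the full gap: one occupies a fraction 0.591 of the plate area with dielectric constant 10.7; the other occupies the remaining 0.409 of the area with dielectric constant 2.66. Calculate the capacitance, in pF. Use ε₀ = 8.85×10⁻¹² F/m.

A = (5.68 mm)² = 3.23×10⁻⁵ m².
Side-by-side slabs ⇒ two capacitors in parallel, each spanning the full gap.
C₁ = κ₁ε₀A₁/d = 10.7 × 8.85×10⁻¹² × 1.91×10⁻⁵ / 4.99×10⁻⁴ = 3.62×10⁻¹² F.
C₂ = κ₂ε₀A₂/d = 2.66 × 8.85×10⁻¹² × 1.32×10⁻⁵ / 4.99×10⁻⁴ = 6.23×10⁻¹³ F.
C = C₁ + C₂ = 4.24×10⁻¹² F.

C ≈ 4.24 pF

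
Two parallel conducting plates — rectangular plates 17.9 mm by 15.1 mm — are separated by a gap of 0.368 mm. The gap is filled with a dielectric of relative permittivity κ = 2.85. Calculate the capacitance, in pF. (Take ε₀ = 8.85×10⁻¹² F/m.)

A = 17.9 × 15.1 mm² = 2.70×10⁻⁴ m².
C = κε₀A/d = 2.85 × 8.85×10⁻¹² × 2.70×10⁻⁴ / 3.68×10⁻⁴ = 1.85×10⁻¹¹ F.

18.5 pF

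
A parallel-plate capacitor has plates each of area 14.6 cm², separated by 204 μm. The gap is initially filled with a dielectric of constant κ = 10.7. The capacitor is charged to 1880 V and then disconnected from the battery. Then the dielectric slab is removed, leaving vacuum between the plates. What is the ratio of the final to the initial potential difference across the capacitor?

Isolated ⇒ Q is held fixed.
C₂ = 0.0935 C₁ and V = Q/C, so V₂/V₁ = C₁/C₂ = 10.7.

V₂/V₁ ≈ 10.7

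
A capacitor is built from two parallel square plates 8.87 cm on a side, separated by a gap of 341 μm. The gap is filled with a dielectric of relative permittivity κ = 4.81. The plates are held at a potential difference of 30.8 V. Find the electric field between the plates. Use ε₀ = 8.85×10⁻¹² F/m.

E ≈ 90.3 V/mm

E = V/d = 30.8 / 3.41×10⁻⁴ = 9.03×10⁴ V/m.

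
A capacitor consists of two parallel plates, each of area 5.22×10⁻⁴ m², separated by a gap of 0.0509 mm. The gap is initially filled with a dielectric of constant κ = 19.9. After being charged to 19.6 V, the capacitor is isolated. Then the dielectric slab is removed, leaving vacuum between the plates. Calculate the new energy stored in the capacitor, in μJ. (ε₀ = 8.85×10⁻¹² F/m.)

Initially C₁ = κε₀A/d = 19.9 × 8.85×10⁻¹² × 5.22×10⁻⁴ / 5.09×10⁻⁵ = 1.81×10⁻⁹ F.
U₁ = 3.47×10⁻⁷ J.
Isolated ⇒ Q is held fixed. C₂ = 0.0503 C₁ and U = Q²/(2C), so U₂/U₁ = C₁/C₂ = 19.9.
U₂ = 19.9 × 3.47×10⁻⁷ = 6.90×10⁻⁶ J.

U ≈ 6.90 μJ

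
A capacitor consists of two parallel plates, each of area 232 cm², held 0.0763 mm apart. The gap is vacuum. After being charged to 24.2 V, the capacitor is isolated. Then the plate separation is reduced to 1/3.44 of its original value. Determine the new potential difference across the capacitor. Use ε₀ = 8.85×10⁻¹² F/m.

V ≈ 7.03 V

A = 232 cm² = 2.32×10⁻² m².
Initially C₁ = ε₀A/d = 8.85×10⁻¹² × 2.32×10⁻² / 7.63×10⁻⁵ = 2.69×10⁻⁹ F.
V₁ = 24.2 V.
Isolated ⇒ Q is held fixed. C₂ = 3.44 C₁ and V = Q/C, so V₂/V₁ = C₁/C₂ = 0.291.
V₂ = 0.291 × 24.2 = 7.03 V.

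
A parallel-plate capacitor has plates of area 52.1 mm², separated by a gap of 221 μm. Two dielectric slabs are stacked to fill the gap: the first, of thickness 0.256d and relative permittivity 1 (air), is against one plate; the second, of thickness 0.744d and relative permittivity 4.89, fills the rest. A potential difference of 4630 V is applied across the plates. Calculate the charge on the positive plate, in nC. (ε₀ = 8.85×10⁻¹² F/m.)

23.7 nC

A = 52.1 mm² = 5.21×10⁻⁵ m².
Stacked slabs ⇒ two capacitors in series, each with the full plate area.
C₁ = κ₁ε₀A/d₁ = 1.00 × 8.85×10⁻¹² × 5.21×10⁻⁵ / 5.66×10⁻⁵ = 8.15×10⁻¹² F.
C₂ = κ₂ε₀A/d₂ = 4.89 × 8.85×10⁻¹² × 5.21×10⁻⁵ / 1.64×10⁻⁴ = 1.37×10⁻¹¹ F.
C = (1/C₁ + 1/C₂)⁻¹ = 5.11×10⁻¹² F.
Q = CV = 5.11×10⁻¹² × 4630 = 2.37×10⁻⁸ C.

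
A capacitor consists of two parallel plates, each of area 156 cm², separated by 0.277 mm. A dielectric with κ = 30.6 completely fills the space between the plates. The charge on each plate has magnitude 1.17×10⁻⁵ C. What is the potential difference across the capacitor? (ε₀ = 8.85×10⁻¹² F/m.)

V ≈ 0.767 kV

A = 156 cm² = 1.56×10⁻² m².
C = κε₀A/d = 30.6 × 8.85×10⁻¹² × 1.56×10⁻² / 2.77×10⁻⁴ = 1.53×10⁻⁸ F.
V = Q/C = 1.17×10⁻⁵ / 1.53×10⁻⁸ = 7.67×10² V.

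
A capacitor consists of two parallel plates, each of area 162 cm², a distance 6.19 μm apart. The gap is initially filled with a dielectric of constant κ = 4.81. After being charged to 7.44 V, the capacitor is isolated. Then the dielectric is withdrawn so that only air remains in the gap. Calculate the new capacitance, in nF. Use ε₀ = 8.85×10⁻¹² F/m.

C ≈ 23.2 nF

A = 162 cm² = 1.62×10⁻² m².
Initially C₁ = κε₀A/d = 4.81 × 8.85×10⁻¹² × 1.62×10⁻² / 6.19×10⁻⁶ = 1.11×10⁻⁷ F.
C = κε₀A/d scales with κ, so C₂/C₁ = 1/κ = 1/4.81 = 0.208.
C₂ = 0.208 × 1.11×10⁻⁷ = 2.32×10⁻⁸ F.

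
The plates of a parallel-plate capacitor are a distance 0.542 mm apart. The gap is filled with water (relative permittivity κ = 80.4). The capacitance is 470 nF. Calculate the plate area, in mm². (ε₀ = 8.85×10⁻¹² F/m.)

A = Cd/(κε₀) = 4.70×10⁻⁷ × 5.42×10⁻⁴ / (80.4 × 8.85×10⁻¹²) = 0.358 m².

3.58×10⁵ mm²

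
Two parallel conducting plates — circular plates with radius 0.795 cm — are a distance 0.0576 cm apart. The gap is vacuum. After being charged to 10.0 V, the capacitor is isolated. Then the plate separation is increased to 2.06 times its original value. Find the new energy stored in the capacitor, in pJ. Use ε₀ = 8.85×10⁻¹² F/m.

U ≈ 314 pJ

A = π(0.795 cm)² = 1.99×10⁻⁴ m².
Initially C₁ = ε₀A/d = 8.85×10⁻¹² × 1.99×10⁻⁴ / 5.76×10⁻⁴ = 3.05×10⁻¹² F.
U₁ = 1.53×10⁻¹⁰ J.
Isolated ⇒ Q is held fixed. C₂ = 0.485 C₁ and U = Q²/(2C), so U₂/U₁ = C₁/C₂ = 2.06.
U₂ = 2.06 × 1.53×10⁻¹⁰ = 3.14×10⁻¹⁰ J.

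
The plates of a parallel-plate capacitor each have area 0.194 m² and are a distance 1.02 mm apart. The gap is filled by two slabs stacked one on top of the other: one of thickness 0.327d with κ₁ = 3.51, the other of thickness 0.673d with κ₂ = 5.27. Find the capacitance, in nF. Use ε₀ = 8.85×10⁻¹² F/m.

Stacked slabs ⇒ two capacitors in series, each with the full plate area.
C₁ = κ₁ε₀A/d₁ = 3.51 × 8.85×10⁻¹² × 0.194 / 3.34×10⁻⁴ = 1.81×10⁻⁸ F.
C₂ = κ₂ε₀A/d₂ = 5.27 × 8.85×10⁻¹² × 0.194 / 6.86×10⁻⁴ = 1.32×10⁻⁸ F.
C = (1/C₁ + 1/C₂)⁻¹ = 7.62×10⁻⁹ F.

C ≈ 7.62 nF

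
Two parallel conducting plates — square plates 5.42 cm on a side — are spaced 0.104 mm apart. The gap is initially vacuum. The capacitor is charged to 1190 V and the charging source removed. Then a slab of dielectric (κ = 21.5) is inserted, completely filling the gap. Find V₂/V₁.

Isolated ⇒ Q is held fixed.
C₂ = 21.5 C₁ and V = Q/C, so V₂/V₁ = C₁/C₂ = 0.0465.

0.0465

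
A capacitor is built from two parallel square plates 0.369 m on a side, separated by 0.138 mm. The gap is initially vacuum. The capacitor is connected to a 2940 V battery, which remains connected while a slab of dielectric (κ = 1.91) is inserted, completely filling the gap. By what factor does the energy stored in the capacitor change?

1.91

Battery connected ⇒ V is held fixed.
C₂ = 1.91 C₁ and U = ½CV², so U₂/U₁ = C₂/C₁ = 1.91.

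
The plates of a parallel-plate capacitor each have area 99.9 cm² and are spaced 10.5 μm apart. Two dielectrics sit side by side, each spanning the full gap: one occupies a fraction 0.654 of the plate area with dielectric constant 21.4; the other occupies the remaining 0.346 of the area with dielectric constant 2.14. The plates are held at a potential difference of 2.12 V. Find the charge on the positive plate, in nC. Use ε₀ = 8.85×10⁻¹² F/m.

Q ≈ 263 nC

A = 99.9 cm² = 9.99×10⁻³ m².
Side-by-side slabs ⇒ two capacitors in parallel, each spanning the full gap.
C₁ = κ₁ε₀A₁/d = 21.4 × 8.85×10⁻¹² × 6.53×10⁻³ / 1.05×10⁻⁵ = 1.18×10⁻⁷ F.
C₂ = κ₂ε₀A₂/d = 2.14 × 8.85×10⁻¹² × 3.46×10⁻³ / 1.05×10⁻⁵ = 6.23×10⁻⁹ F.
C = C₁ + C₂ = 1.24×10⁻⁷ F.
Q = CV = 1.24×10⁻⁷ × 2.12 = 2.63×10⁻⁷ C.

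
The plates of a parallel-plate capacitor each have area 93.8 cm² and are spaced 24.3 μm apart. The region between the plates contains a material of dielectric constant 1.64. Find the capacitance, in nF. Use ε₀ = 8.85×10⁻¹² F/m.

5.60 nF

A = 93.8 cm² = 9.38×10⁻³ m².
C = κε₀A/d = 1.64 × 8.85×10⁻¹² × 9.38×10⁻³ / 2.43×10⁻⁵ = 5.60×10⁻⁹ F.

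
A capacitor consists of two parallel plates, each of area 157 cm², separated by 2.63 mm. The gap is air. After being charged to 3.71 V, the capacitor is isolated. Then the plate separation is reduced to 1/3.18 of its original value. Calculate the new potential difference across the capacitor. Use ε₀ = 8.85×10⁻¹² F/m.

1.17 V

A = 157 cm² = 1.57×10⁻² m².
Initially C₁ = ε₀A/d = 8.85×10⁻¹² × 1.57×10⁻² / 2.63×10⁻³ = 5.28×10⁻¹¹ F.
V₁ = 3.71 V.
Isolated ⇒ Q is held fixed. C₂ = 3.18 C₁ and V = Q/C, so V₂/V₁ = C₁/C₂ = 0.314.
V₂ = 0.314 × 3.71 = 1.17 V.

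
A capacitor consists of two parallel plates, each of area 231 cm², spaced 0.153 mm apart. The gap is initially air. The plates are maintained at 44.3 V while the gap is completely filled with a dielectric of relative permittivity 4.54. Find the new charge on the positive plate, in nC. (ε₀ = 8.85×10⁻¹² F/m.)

Q ≈ 269 nC

A = 231 cm² = 2.31×10⁻² m².
Initially C₁ = ε₀A/d = 8.85×10⁻¹² × 2.31×10⁻² / 1.53×10⁻⁴ = 1.34×10⁻⁹ F.
Q₁ = 5.92×10⁻⁸ C.
Battery connected ⇒ V is held fixed. C₂ = 4.54 C₁ and Q = CV, so Q₂/Q₁ = C₂/C₁ = 4.54.
Q₂ = 4.54 × 5.92×10⁻⁸ = 2.69×10⁻⁷ C.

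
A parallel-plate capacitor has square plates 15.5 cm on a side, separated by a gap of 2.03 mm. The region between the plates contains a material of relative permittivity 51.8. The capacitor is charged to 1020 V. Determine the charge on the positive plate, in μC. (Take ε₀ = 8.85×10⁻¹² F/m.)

Q ≈ 5.53 μC

A = (15.5 cm)² = 2.40×10⁻² m².
C = κε₀A/d = 51.8 × 8.85×10⁻¹² × 2.40×10⁻² / 2.03×10⁻³ = 5.43×10⁻⁹ F.
Q = CV = 5.43×10⁻⁹ × 1020 = 5.53×10⁻⁶ C.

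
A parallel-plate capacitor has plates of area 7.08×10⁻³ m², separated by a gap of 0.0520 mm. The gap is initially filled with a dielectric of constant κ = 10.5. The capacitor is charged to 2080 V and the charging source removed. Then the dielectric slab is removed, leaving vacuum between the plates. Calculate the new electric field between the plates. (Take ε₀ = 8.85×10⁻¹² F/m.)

E ≈ 420 MV/m

Initially C₁ = κε₀A/d = 10.5 × 8.85×10⁻¹² × 7.08×10⁻³ / 5.20×10⁻⁵ = 1.27×10⁻⁸ F.
E₁ = 4.00×10⁷ V/m.
Isolated ⇒ Q is held fixed. V₂ = Q/C₂ = V₁/0.0952; E = V/d, so E₂/E₁ = (V₂/V₁)(d₁/d₂) = 10.5.
E₂ = 10.5 × 4.00×10⁷ = 4.20×10⁸ V/m.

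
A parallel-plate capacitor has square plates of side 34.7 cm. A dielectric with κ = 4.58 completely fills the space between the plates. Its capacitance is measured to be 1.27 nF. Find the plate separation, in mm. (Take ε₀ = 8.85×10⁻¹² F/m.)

A = (34.7 cm)² = 0.120 m².
d = κε₀A/C = 4.58 × 8.85×10⁻¹² × 0.120 / 1.27×10⁻⁹ = 3.84×10⁻³ m.

d ≈ 3.84 mm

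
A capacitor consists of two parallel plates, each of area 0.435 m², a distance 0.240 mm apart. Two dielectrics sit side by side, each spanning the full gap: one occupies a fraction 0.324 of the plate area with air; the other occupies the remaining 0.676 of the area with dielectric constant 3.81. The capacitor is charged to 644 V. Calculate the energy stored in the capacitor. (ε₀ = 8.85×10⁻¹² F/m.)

U ≈ 9.64 mJ

Side-by-side slabs ⇒ two capacitors in parallel, each spanning the full gap.
C₁ = κ₁ε₀A₁/d = 1.00 × 8.85×10⁻¹² × 0.141 / 2.40×10⁻⁴ = 5.20×10⁻⁹ F.
C₂ = κ₂ε₀A₂/d = 3.81 × 8.85×10⁻¹² × 0.294 / 2.40×10⁻⁴ = 4.13×10⁻⁸ F.
C = C₁ + C₂ = 4.65×10⁻⁸ F.
U = ½CV² = ½ × 4.65×10⁻⁸ × (644)² = 9.64×10⁻³ J.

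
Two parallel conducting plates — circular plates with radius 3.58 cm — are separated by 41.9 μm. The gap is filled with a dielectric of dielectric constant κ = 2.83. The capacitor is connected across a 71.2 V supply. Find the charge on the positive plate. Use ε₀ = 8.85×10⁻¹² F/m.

Q ≈ 171 nC

A = π(3.58 cm)² = 4.03×10⁻³ m².
C = κε₀A/d = 2.83 × 8.85×10⁻¹² × 4.03×10⁻³ / 4.19×10⁻⁵ = 2.41×10⁻⁹ F.
Q = CV = 2.41×10⁻⁹ × 71.2 = 1.71×10⁻⁷ C.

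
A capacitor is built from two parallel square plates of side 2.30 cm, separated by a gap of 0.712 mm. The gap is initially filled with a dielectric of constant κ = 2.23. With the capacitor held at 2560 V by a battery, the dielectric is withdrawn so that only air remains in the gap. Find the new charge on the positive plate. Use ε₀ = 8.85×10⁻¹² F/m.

Q ≈ 16.8 nC

A = (2.30 cm)² = 5.29×10⁻⁴ m².
Initially C₁ = κε₀A/d = 2.23 × 8.85×10⁻¹² × 5.29×10⁻⁴ / 7.12×10⁻⁴ = 1.47×10⁻¹¹ F.
Q₁ = 3.75×10⁻⁸ C.
Battery connected ⇒ V is held fixed. C₂ = 0.448 C₁ and Q = CV, so Q₂/Q₁ = C₂/C₁ = 0.448.
Q₂ = 0.448 × 3.75×10⁻⁸ = 1.68×10⁻⁸ C.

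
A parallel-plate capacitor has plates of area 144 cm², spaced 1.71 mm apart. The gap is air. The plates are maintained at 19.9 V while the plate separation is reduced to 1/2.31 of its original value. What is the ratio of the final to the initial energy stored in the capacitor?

U₂/U₁ ≈ 2.31

Battery connected ⇒ V is held fixed.
C₂ = 2.31 C₁ and U = ½CV², so U₂/U₁ = C₂/C₁ = 2.31.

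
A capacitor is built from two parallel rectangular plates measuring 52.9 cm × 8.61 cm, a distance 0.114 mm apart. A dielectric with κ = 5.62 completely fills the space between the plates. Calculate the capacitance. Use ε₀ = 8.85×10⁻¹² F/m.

C ≈ 19.9 nF

A = 52.9 × 8.61 cm² = 4.55×10⁻² m².
C = κε₀A/d = 5.62 × 8.85×10⁻¹² × 4.55×10⁻² / 1.14×10⁻⁴ = 1.99×10⁻⁸ F.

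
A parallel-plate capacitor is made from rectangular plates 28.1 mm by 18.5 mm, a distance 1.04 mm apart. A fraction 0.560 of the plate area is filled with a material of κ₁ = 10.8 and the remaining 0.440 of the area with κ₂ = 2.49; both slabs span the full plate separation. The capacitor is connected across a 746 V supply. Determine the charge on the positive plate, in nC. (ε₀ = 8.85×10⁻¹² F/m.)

A = 28.1 × 18.5 mm² = 5.20×10⁻⁴ m².
Side-by-side slabs ⇒ two capacitors in parallel, each spanning the full gap.
C₁ = κ₁ε₀A₁/d = 10.8 × 8.85×10⁻¹² × 2.91×10⁻⁴ / 1.04×10⁻³ = 2.68×10⁻¹¹ F.
C₂ = κ₂ε₀A₂/d = 2.49 × 8.85×10⁻¹² × 2.29×10⁻⁴ / 1.04×10⁻³ = 4.85×10⁻¹² F.
C = C₁ + C₂ = 3.16×10⁻¹¹ F.
Q = CV = 3.16×10⁻¹¹ × 746 = 2.36×10⁻⁸ C.

Q ≈ 23.6 nC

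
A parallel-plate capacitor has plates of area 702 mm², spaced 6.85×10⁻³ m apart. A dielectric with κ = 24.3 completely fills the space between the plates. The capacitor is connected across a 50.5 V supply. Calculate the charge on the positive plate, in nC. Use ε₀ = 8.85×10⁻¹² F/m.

A = 702 mm² = 7.02×10⁻⁴ m².
C = κε₀A/d = 24.3 × 8.85×10⁻¹² × 7.02×10⁻⁴ / 6.85×10⁻³ = 2.20×10⁻¹¹ F.
Q = CV = 2.20×10⁻¹¹ × 50.5 = 1.11×10⁻⁹ C.

Q ≈ 1.11 nC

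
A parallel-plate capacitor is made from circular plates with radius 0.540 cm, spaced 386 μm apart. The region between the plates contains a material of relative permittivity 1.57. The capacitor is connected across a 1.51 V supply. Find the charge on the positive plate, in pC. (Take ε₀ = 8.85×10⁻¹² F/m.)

Q ≈ 4.98 pC

A = π(0.540 cm)² = 9.16×10⁻⁵ m².
C = κε₀A/d = 1.57 × 8.85×10⁻¹² × 9.16×10⁻⁵ / 3.86×10⁻⁴ = 3.30×10⁻¹² F.
Q = CV = 3.30×10⁻¹² × 1.51 = 4.98×10⁻¹² C.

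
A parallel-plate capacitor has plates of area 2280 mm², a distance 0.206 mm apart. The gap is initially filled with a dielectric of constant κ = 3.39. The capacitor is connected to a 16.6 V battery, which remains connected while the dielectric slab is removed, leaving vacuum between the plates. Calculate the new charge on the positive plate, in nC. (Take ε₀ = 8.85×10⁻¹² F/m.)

Q ≈ 1.63 nC

A = 2280 mm² = 2.28×10⁻³ m².
Initially C₁ = κε₀A/d = 3.39 × 8.85×10⁻¹² × 2.28×10⁻³ / 2.06×10⁻⁴ = 3.32×10⁻¹⁰ F.
Q₁ = 5.51×10⁻⁹ C.
Battery connected ⇒ V is held fixed. C₂ = 0.295 C₁ and Q = CV, so Q₂/Q₁ = C₂/C₁ = 0.295.
Q₂ = 0.295 × 5.51×10⁻⁹ = 1.63×10⁻⁹ C.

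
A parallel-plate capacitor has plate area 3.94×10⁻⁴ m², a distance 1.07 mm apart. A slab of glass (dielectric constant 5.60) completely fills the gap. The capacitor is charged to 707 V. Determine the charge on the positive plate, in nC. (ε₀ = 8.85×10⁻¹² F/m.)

Q ≈ 12.9 nC

C = κε₀A/d = 5.60 × 8.85×10⁻¹² × 3.94×10⁻⁴ / 1.07×10⁻³ = 1.82×10⁻¹¹ F.
Q = CV = 1.82×10⁻¹¹ × 707 = 1.29×10⁻⁸ C.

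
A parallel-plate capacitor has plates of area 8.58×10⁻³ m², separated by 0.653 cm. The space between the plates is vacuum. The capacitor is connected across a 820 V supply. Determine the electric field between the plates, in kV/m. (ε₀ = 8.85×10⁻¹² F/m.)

E ≈ 126 kV/m

E = V/d = 820 / 6.53×10⁻³ = 1.26×10⁵ V/m.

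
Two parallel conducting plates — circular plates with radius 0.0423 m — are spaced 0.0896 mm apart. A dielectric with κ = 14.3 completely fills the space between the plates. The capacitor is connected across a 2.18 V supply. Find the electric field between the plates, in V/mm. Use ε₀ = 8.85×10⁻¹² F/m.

E ≈ 24.3 V/mm

E = V/d = 2.18 / 8.96×10⁻⁵ = 2.43×10⁴ V/m.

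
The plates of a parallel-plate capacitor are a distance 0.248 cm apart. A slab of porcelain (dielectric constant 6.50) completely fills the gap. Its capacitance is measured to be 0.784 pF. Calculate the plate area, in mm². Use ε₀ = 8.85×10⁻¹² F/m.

A ≈ 33.8 mm²

A = Cd/(κε₀) = 7.84×10⁻¹³ × 2.48×10⁻³ / (6.50 × 8.85×10⁻¹²) = 3.38×10⁻⁵ m².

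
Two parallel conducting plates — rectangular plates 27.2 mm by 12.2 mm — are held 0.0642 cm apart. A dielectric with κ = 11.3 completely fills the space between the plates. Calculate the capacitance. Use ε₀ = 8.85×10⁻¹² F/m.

A = 27.2 × 12.2 mm² = 3.32×10⁻⁴ m².
C = κε₀A/d = 11.3 × 8.85×10⁻¹² × 3.32×10⁻⁴ / 6.42×10⁻⁴ = 5.17×10⁻¹¹ F.

51.7 pF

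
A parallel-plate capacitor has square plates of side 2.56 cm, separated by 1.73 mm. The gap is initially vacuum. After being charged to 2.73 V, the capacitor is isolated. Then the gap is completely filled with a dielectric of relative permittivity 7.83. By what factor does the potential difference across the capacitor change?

V₂/V₁ ≈ 0.128

Isolated ⇒ Q is held fixed.
C₂ = 7.83 C₁ and V = Q/C, so V₂/V₁ = C₁/C₂ = 0.128.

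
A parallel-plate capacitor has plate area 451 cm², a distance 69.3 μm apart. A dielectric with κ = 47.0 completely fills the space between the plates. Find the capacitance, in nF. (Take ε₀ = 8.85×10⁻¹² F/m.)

C ≈ 271 nF

A = 451 cm² = 4.51×10⁻² m².
C = κε₀A/d = 47.0 × 8.85×10⁻¹² × 4.51×10⁻² / 6.93×10⁻⁵ = 2.71×10⁻⁷ F.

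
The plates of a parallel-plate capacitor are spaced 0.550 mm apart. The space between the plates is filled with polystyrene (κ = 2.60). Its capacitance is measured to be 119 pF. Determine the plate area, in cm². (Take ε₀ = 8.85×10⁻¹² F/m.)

28.4 cm²

A = Cd/(κε₀) = 1.19×10⁻¹⁰ × 5.50×10⁻⁴ / (2.60 × 8.85×10⁻¹²) = 2.84×10⁻³ m².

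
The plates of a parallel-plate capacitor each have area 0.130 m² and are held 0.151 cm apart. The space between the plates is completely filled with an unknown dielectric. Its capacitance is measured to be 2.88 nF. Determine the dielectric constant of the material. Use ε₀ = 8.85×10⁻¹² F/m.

κ = Cd/(ε₀A) = 2.88×10⁻⁹ × 1.51×10⁻³ / (8.85×10⁻¹² × 0.130) = 3.78.

3.78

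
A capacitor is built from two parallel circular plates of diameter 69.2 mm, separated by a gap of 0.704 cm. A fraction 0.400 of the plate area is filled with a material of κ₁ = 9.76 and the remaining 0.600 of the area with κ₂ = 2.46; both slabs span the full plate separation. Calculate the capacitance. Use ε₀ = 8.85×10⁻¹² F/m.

C ≈ 25.4 pF

A = π(69.2/2 mm)² = 3.76×10⁻³ m².
Side-by-side slabs ⇒ two capacitors in parallel, each spanning the full gap.
C₁ = κ₁ε₀A₁/d = 9.76 × 8.85×10⁻¹² × 1.50×10⁻³ / 7.04×10⁻³ = 1.85×10⁻¹¹ F.
C₂ = κ₂ε₀A₂/d = 2.46 × 8.85×10⁻¹² × 2.26×10⁻³ / 7.04×10⁻³ = 6.98×10⁻¹² F.
C = C₁ + C₂ = 2.54×10⁻¹¹ F.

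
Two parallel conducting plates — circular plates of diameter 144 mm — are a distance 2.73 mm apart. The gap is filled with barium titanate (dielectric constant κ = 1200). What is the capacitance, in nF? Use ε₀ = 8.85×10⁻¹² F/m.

A = π(144/2 mm)² = 1.63×10⁻² m².
C = κε₀A/d = 1200 × 8.85×10⁻¹² × 1.63×10⁻² / 2.73×10⁻³ = 6.34×10⁻⁸ F.

C ≈ 63.4 nF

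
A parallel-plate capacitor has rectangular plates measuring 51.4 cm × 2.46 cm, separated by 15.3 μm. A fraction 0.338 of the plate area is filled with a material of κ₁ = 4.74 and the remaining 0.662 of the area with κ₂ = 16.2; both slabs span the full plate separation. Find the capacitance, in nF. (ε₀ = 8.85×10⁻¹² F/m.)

A = 51.4 × 2.46 cm² = 1.26×10⁻² m².
Side-by-side slabs ⇒ two capacitors in parallel, each spanning the full gap.
C₁ = κ₁ε₀A₁/d = 4.74 × 8.85×10⁻¹² × 4.27×10⁻³ / 1.53×10⁻⁵ = 1.17×10⁻⁸ F.
C₂ = κ₂ε₀A₂/d = 16.2 × 8.85×10⁻¹² × 8.37×10⁻³ / 1.53×10⁻⁵ = 7.84×10⁻⁸ F.
C = C₁ + C₂ = 9.02×10⁻⁸ F.

90.2 nF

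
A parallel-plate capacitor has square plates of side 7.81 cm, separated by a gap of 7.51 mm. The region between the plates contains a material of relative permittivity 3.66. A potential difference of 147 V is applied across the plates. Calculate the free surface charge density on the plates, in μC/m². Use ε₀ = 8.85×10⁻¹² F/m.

σ ≈ 0.634 μC/m²

A = (7.81 cm)² = 6.10×10⁻³ m².
C = κε₀A/d = 3.66 × 8.85×10⁻¹² × 6.10×10⁻³ / 7.51×10⁻³ = 2.63×10⁻¹¹ F.
σ = Q/A = CV/A = 2.63×10⁻¹¹ × 147 / 6.10×10⁻³ = 6.34×10⁻⁷ C/m².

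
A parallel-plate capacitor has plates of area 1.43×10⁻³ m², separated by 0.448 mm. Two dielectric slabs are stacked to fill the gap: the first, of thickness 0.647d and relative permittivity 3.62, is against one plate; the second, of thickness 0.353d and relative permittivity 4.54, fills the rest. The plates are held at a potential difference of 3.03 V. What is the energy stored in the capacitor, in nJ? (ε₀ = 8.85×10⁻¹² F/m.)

U ≈ 0.506 nJ

Stacked slabs ⇒ two capacitors in series, each with the full plate area.
C₁ = κ₁ε₀A/d₁ = 3.62 × 8.85×10⁻¹² × 1.43×10⁻³ / 2.90×10⁻⁴ = 1.58×10⁻¹⁰ F.
C₂ = κ₂ε₀A/d₂ = 4.54 × 8.85×10⁻¹² × 1.43×10⁻³ / 1.58×10⁻⁴ = 3.63×10⁻¹⁰ F.
C = (1/C₁ + 1/C₂)⁻¹ = 1.10×10⁻¹⁰ F.
U = ½CV² = ½ × 1.10×10⁻¹⁰ × (3.03)² = 5.06×10⁻¹⁰ J.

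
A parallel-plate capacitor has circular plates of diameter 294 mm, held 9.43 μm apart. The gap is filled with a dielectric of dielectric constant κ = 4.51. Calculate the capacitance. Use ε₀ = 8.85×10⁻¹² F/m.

A = π(294/2 mm)² = 6.79×10⁻² m².
C = κε₀A/d = 4.51 × 8.85×10⁻¹² × 6.79×10⁻² / 9.43×10⁻⁶ = 2.87×10⁻⁷ F.

C ≈ 287 nF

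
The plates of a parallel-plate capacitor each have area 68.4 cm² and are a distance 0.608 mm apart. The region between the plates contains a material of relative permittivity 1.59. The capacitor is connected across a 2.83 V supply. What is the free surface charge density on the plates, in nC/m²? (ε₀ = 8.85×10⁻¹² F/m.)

A = 68.4 cm² = 6.84×10⁻³ m².
C = κε₀A/d = 1.59 × 8.85×10⁻¹² × 6.84×10⁻³ / 6.08×10⁻⁴ = 1.58×10⁻¹⁰ F.
σ = Q/A = CV/A = 1.58×10⁻¹⁰ × 2.83 / 6.84×10⁻³ = 6.55×10⁻⁸ C/m².

65.5 nC/m²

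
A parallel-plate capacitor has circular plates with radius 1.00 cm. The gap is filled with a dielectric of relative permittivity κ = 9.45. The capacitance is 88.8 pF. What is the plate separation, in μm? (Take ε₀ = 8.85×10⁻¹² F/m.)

A = π(1.00 cm)² = 3.14×10⁻⁴ m².
d = κε₀A/C = 9.45 × 8.85×10⁻¹² × 3.14×10⁻⁴ / 8.88×10⁻¹¹ = 2.96×10⁻⁴ m.

d ≈ 296 μm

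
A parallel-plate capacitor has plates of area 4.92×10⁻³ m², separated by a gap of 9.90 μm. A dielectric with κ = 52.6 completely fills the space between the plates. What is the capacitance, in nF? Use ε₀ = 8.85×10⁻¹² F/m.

C = κε₀A/d = 52.6 × 8.85×10⁻¹² × 4.92×10⁻³ / 9.90×10⁻⁶ = 2.31×10⁻⁷ F.

231 nF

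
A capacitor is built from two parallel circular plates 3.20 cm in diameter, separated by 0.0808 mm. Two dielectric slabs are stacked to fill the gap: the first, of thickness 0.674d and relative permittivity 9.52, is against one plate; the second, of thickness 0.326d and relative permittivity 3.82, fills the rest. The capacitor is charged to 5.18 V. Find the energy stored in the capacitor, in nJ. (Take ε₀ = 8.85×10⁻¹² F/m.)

A = π(3.20/2 cm)² = 8.04×10⁻⁴ m².
Stacked slabs ⇒ two capacitors in series, each with the full plate area.
C₁ = κ₁ε₀A/d₁ = 9.52 × 8.85×10⁻¹² × 8.04×10⁻⁴ / 5.45×10⁻⁵ = 1.24×10⁻⁹ F.
C₂ = κ₂ε₀A/d₂ = 3.82 × 8.85×10⁻¹² × 8.04×10⁻⁴ / 2.63×10⁻⁵ = 1.03×10⁻⁹ F.
C = (1/C₁ + 1/C₂)⁻¹ = 5.64×10⁻¹⁰ F.
U = ½CV² = ½ × 5.64×10⁻¹⁰ × (5.18)² = 7.57×10⁻⁹ J.

7.57 nJ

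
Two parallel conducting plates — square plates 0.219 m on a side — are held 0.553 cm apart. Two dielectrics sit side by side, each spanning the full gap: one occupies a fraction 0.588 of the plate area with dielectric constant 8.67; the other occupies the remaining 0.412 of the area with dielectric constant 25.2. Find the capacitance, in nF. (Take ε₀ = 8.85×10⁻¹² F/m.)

C ≈ 1.19 nF

A = (0.219 m)² = 4.80×10⁻² m².
Side-by-side slabs ⇒ two capacitors in parallel, each spanning the full gap.
C₁ = κ₁ε₀A₁/d = 8.67 × 8.85×10⁻¹² × 2.82×10⁻² / 5.53×10⁻³ = 3.91×10⁻¹⁰ F.
C₂ = κ₂ε₀A₂/d = 25.2 × 8.85×10⁻¹² × 1.98×10⁻² / 5.53×10⁻³ = 7.97×10⁻¹⁰ F.
C = C₁ + C₂ = 1.19×10⁻⁹ F.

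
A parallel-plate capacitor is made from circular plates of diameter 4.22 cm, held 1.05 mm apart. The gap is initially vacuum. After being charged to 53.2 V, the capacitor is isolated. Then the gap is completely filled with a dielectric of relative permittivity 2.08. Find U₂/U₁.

0.481

Isolated ⇒ Q is held fixed.
C₂ = 2.08 C₁ and U = Q²/(2C), so U₂/U₁ = C₁/C₂ = 0.481.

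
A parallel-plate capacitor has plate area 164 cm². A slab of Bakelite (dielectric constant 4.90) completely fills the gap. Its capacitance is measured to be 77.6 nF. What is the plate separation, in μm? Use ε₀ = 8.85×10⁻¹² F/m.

A = 164 cm² = 1.64×10⁻² m².
d = κε₀A/C = 4.90 × 8.85×10⁻¹² × 1.64×10⁻² / 7.76×10⁻⁸ = 9.16×10⁻⁶ m.

9.16 μm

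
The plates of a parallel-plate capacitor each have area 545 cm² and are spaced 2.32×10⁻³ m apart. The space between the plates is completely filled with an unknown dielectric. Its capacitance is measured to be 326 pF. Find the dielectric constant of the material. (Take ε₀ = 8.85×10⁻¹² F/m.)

1.57

A = 545 cm² = 5.45×10⁻² m².
κ = Cd/(ε₀A) = 3.26×10⁻¹⁰ × 2.32×10⁻³ / (8.85×10⁻¹² × 5.45×10⁻²) = 1.57.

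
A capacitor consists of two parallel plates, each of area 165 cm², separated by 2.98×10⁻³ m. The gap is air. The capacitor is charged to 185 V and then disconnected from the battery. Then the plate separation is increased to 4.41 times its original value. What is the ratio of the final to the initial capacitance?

C = ε₀A/d scales as 1/d, so C₂/C₁ = d₁/d₂ = 1/4.41 = 0.227.

0.227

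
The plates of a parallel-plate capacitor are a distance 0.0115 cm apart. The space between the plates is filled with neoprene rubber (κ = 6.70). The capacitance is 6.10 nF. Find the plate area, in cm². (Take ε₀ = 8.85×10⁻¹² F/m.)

A ≈ 118 cm²

A = Cd/(κε₀) = 6.10×10⁻⁹ × 1.15×10⁻⁴ / (6.70 × 8.85×10⁻¹²) = 1.18×10⁻² m².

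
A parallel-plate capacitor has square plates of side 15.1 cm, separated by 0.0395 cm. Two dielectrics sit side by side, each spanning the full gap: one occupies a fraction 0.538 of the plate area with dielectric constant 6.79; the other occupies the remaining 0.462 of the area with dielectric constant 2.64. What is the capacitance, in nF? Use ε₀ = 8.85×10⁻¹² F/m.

C ≈ 2.49 nF

A = (15.1 cm)² = 2.28×10⁻² m².
Side-by-side slabs ⇒ two capacitors in parallel, each spanning the full gap.
C₁ = κ₁ε₀A₁/d = 6.79 × 8.85×10⁻¹² × 1.23×10⁻² / 3.95×10⁻⁴ = 1.87×10⁻⁹ F.
C₂ = κ₂ε₀A₂/d = 2.64 × 8.85×10⁻¹² × 1.05×10⁻² / 3.95×10⁻⁴ = 6.23×10⁻¹⁰ F.
C = C₁ + C₂ = 2.49×10⁻⁹ F.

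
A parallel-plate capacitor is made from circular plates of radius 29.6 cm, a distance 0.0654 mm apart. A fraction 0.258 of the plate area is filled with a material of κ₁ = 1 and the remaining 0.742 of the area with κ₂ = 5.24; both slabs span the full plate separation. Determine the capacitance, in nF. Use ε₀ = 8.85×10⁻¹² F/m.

C ≈ 154 nF

A = π(29.6 cm)² = 0.275 m².
Side-by-side slabs ⇒ two capacitors in parallel, each spanning the full gap.
C₁ = κ₁ε₀A₁/d = 1.00 × 8.85×10⁻¹² × 7.10×10⁻² / 6.54×10⁻⁵ = 9.61×10⁻⁹ F.
C₂ = κ₂ε₀A₂/d = 5.24 × 8.85×10⁻¹² × 0.204 / 6.54×10⁻⁵ = 1.45×10⁻⁷ F.
C = C₁ + C₂ = 1.54×10⁻⁷ F.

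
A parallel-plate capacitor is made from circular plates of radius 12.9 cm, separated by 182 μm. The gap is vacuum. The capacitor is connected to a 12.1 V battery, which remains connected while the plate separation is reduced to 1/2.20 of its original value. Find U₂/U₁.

Battery connected ⇒ V is held fixed.
C₂ = 2.20 C₁ and U = ½CV², so U₂/U₁ = C₂/C₁ = 2.20.

U₂/U₁ ≈ 2.20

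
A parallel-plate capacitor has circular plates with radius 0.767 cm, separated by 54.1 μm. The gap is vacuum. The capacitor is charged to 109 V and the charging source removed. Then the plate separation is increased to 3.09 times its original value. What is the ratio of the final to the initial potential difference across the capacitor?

Isolated ⇒ Q is held fixed.
C₂ = 0.324 C₁ and V = Q/C, so V₂/V₁ = C₁/C₂ = 3.09.

V₂/V₁ ≈ 3.09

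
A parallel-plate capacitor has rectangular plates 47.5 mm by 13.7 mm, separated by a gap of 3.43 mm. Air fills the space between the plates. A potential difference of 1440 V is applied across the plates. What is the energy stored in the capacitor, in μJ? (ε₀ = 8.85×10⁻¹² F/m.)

A = 47.5 × 13.7 mm² = 6.51×10⁻⁴ m².
C = ε₀A/d = 8.85×10⁻¹² × 6.51×10⁻⁴ / 3.43×10⁻³ = 1.68×10⁻¹² F.
U = ½CV² = ½ × 1.68×10⁻¹² × (1440)² = 1.74×10⁻⁶ J.

U ≈ 1.74 μJ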